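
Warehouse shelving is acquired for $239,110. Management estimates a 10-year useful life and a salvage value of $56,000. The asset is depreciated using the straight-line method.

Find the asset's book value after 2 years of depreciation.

$202,488

Depreciable base = $239,110 − $56,000 = $183,110.
Annual expense = $183,110 / 10 = $18,311.
End of year 1: book value $220,799.
End of year 2: book value $202,488.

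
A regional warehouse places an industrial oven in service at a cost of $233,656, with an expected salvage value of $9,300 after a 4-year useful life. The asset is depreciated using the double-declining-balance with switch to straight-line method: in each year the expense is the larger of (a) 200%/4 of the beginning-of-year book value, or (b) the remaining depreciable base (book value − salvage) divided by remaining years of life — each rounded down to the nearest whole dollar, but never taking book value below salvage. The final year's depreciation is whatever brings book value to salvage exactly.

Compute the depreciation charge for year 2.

$58,414

Depreciable base = $233,656 − $9,300 = $224,356.
Year 1: DB = ⌊$233,656 × 200%/4⌋ = $116,828; SL = ⌊$224,356/4⌋ = $56,089 → take DB $116,828. Book value $116,828.
Year 2: DB = ⌊$116,828 × 200%/4⌋ = $58,414; SL = ⌊$107,528/3⌋ = $35,842 → take DB $58,414. Book value $58,414.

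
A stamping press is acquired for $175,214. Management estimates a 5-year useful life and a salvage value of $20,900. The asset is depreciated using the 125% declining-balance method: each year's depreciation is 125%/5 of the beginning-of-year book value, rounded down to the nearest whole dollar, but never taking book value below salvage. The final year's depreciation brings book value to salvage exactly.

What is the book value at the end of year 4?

$55,440

Depreciable base = $175,214 − $20,900 = $154,314.
Year 1: ⌊$175,214 × 125%/5⌋ = $43,803. Book value $131,411.
Year 2: ⌊$131,411 × 125%/5⌋ = $32,852. Book value $98,559.
Year 3: ⌊$98,559 × 125%/5⌋ = $24,639. Book value $73,920.
Year 4: ⌊$73,920 × 125%/5⌋ = $18,480. Book value $55,440.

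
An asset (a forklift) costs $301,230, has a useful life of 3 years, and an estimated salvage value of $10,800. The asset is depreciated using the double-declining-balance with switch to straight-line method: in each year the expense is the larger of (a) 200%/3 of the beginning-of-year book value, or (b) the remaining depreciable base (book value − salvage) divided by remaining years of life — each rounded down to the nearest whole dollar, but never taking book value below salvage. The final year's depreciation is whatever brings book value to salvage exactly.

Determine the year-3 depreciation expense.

$22,670

Depreciable base = $301,230 − $10,800 = $290,430.
Year 1: DB = ⌊$301,230 × 200%/3⌋ = $200,820; SL = ⌊$290,430/3⌋ = $96,810 → take DB $200,820. Book value $100,410.
Year 2: DB = ⌊$100,410 × 200%/3⌋ = $66,940; SL = ⌊$89,610/2⌋ = $44,805 → take DB $66,940. Book value $33,470.
Year 3 (final): $33,470 − $10,800 = $22,670. Book value $10,800.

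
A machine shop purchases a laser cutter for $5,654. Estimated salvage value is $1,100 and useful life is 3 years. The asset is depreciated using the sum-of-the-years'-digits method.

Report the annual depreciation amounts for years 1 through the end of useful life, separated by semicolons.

$2,277; $1,518; $759

Depreciable base = $5,654 − $1,100 = $4,554.
Sum of the years' digits = 3+2+1 = 6.
Year 1: $4,554 × 3/6 = $2,277. Book value $3,377.
Year 2: $4,554 × 2/6 = $1,518. Book value $1,859.
Year 3: $4,554 × 1/6 = $759. Book value $1,100.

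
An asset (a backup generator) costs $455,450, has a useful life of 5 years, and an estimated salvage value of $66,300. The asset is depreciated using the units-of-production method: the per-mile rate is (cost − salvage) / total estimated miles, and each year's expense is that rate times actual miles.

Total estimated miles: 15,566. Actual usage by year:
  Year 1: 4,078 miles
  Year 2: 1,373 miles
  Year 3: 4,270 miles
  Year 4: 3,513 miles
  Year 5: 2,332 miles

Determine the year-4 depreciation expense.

Depreciable base = $455,450 − $66,300 = $389,150.
Rate = $389,150 / 15,566 miles = $25 per mile.
Year 1: 4,078 × $25 = $101,950. Book value $353,500.
Year 2: 1,373 × $25 = $34,325. Book value $319,175.
Year 3: 4,270 × $25 = $106,750. Book value $212,425.
Year 4: 3,513 × $25 = $87,825. Book value $124,600.

$87,825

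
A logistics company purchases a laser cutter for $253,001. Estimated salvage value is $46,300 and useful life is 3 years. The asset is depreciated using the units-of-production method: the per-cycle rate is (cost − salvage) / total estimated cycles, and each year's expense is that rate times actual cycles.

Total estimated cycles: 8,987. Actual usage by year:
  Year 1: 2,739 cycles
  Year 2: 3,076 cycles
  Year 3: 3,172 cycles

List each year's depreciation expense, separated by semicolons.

Depreciable base = $253,001 − $46,300 = $206,701.
Rate = $206,701 / 8,987 cycles = $23 per cycle.
Year 1: 2,739 × $23 = $62,997. Book value $190,004.
Year 2: 3,076 × $23 = $70,748. Book value $119,256.
Year 3: 3,172 × $23 = $72,956. Book value $46,300.

$62,997; $70,748; $72,956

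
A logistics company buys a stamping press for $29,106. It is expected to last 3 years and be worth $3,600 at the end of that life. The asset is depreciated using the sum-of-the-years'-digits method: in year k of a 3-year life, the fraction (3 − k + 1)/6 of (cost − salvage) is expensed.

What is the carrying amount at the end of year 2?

$7,851

Depreciable base = $29,106 − $3,600 = $25,506.
Sum of the years' digits = 3+2+1 = 6.
Year 1: $25,506 × 3/6 = $12,753. Book value $16,353.
Year 2: $25,506 × 2/6 = $8,502. Book value $7,851.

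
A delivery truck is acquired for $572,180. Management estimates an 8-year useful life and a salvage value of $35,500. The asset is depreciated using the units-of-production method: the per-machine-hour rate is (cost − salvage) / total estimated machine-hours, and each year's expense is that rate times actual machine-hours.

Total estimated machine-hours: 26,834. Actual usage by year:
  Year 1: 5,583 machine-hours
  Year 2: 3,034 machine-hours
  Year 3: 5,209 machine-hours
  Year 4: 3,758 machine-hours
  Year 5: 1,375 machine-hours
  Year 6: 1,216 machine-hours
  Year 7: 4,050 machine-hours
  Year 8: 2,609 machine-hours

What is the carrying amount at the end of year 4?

$220,500

Depreciable base = $572,180 − $35,500 = $536,680.
Rate = $536,680 / 26,834 machine-hours = $20 per machine-hour.
Year 1: 5,583 × $20 = $111,660. Book value $460,520.
Year 2: 3,034 × $20 = $60,680. Book value $399,840.
Year 3: 5,209 × $20 = $104,180. Book value $295,660.
Year 4: 3,758 × $20 = $75,160. Book value $220,500.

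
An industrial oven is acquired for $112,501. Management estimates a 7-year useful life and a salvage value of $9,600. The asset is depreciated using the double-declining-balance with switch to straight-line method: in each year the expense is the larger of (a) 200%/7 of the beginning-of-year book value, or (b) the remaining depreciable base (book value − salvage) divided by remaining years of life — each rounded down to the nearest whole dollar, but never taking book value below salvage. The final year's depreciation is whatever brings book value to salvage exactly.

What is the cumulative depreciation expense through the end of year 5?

$91,582

Depreciable base = $112,501 − $9,600 = $102,901.
Year 1: DB = ⌊$112,501 × 200%/7⌋ = $32,143; SL = ⌊$102,901/7⌋ = $14,700 → take DB $32,143. Book value $80,358.
Year 2: DB = ⌊$80,358 × 200%/7⌋ = $22,959; SL = ⌊$70,758/6⌋ = $11,793 → take DB $22,959. Book value $57,399.
Year 3: DB = ⌊$57,399 × 200%/7⌋ = $16,399; SL = ⌊$47,799/5⌋ = $9,559 → take DB $16,399. Book value $41,000.
Year 4: DB = ⌊$41,000 × 200%/7⌋ = $11,714; SL = ⌊$31,400/4⌋ = $7,850 → take DB $11,714. Book value $29,286.
Year 5: DB = ⌊$29,286 × 200%/7⌋ = $8,367; SL = ⌊$19,686/3⌋ = $6,562 → take DB $8,367. Book value $20,919.
Accumulated through year 5 = $112,501 − $20,919 = $91,582.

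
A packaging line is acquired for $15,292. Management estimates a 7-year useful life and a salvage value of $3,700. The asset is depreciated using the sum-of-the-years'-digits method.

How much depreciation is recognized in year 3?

Depreciable base = $15,292 − $3,700 = $11,592.
Sum of the years' digits = 7+6+5+4+3+2+1 = 28.
Year 1: $11,592 × 7/28 = $2,898. Book value $12,394.
Year 2: $11,592 × 6/28 = $2,484. Book value $9,910.
Year 3: $11,592 × 5/28 = $2,070. Book value $7,840.

$2,070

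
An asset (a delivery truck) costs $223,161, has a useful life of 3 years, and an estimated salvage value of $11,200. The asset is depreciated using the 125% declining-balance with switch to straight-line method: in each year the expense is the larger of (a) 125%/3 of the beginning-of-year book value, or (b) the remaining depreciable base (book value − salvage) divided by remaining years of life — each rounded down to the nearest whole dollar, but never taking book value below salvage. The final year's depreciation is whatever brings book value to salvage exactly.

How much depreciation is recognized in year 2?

$59,489

Depreciable base = $223,161 − $11,200 = $211,961.
Year 1: DB = ⌊$223,161 × 125%/3⌋ = $92,983; SL = ⌊$211,961/3⌋ = $70,653 → take DB $92,983. Book value $130,178.
Year 2: DB = ⌊$130,178 × 125%/3⌋ = $54,240; SL = ⌊$118,978/2⌋ = $59,489 → take SL $59,489. Book value $70,689.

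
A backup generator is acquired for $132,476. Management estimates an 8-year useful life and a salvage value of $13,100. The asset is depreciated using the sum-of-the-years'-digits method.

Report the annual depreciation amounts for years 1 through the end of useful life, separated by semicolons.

$26,528; $23,212; $19,896; $16,580; $13,264; $9,948; $6,632; $3,316

Depreciable base = $132,476 − $13,100 = $119,376.
Sum of the years' digits = 8+7+6+5+4+3+2+1 = 36.
Year 1: $119,376 × 8/36 = $26,528. Book value $105,948.
Year 2: $119,376 × 7/36 = $23,212. Book value $82,736.
Year 3: $119,376 × 6/36 = $19,896. Book value $62,840.
Year 4: $119,376 × 5/36 = $16,580. Book value $46,260.
Year 5: $119,376 × 4/36 = $13,264. Book value $32,996.
Year 6: $119,376 × 3/36 = $9,948. Book value $23,048.
Year 7: $119,376 × 2/36 = $6,632. Book value $16,416.
Year 8: $119,376 × 1/36 = $3,316. Book value $13,100.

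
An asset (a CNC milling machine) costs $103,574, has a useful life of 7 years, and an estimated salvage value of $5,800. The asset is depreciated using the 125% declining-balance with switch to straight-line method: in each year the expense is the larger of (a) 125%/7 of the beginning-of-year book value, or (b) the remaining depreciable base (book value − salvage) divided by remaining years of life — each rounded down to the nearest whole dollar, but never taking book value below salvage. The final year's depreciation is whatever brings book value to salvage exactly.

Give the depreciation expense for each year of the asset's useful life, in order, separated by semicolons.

$18,495; $15,192; $12,817; $12,817; $12,817; $12,818; $12,818

Depreciable base = $103,574 − $5,800 = $97,774.
Year 1: DB = ⌊$103,574 × 125%/7⌋ = $18,495; SL = ⌊$97,774/7⌋ = $13,967 → take DB $18,495. Book value $85,079.
Year 2: DB = ⌊$85,079 × 125%/7⌋ = $15,192; SL = ⌊$79,279/6⌋ = $13,213 → take DB $15,192. Book value $69,887.
Year 3: DB = ⌊$69,887 × 125%/7⌋ = $12,479; SL = ⌊$64,087/5⌋ = $12,817 → take SL $12,817. Book value $57,070.
Year 4: DB = ⌊$57,070 × 125%/7⌋ = $10,191; SL = ⌊$51,270/4⌋ = $12,817 → take SL $12,817. Book value $44,253.
Year 5: DB = ⌊$44,253 × 125%/7⌋ = $7,902; SL = ⌊$38,453/3⌋ = $12,817 → take SL $12,817. Book value $31,436.
Year 6: DB = ⌊$31,436 × 125%/7⌋ = $5,613; SL = ⌊$25,636/2⌋ = $12,818 → take SL $12,818. Book value $18,618.
Year 7 (final): $18,618 − $5,800 = $12,818. Book value $5,800.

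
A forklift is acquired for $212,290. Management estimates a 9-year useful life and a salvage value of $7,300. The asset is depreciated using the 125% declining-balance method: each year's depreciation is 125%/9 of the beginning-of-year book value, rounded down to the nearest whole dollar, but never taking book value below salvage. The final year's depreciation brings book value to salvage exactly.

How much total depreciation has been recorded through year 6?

Depreciable base = $212,290 − $7,300 = $204,990.
Year 1: ⌊$212,290 × 125%/9⌋ = $29,484. Book value $182,806.
Year 2: ⌊$182,806 × 125%/9⌋ = $25,389. Book value $157,417.
Year 3: ⌊$157,417 × 125%/9⌋ = $21,863. Book value $135,554.
Year 4: ⌊$135,554 × 125%/9⌋ = $18,826. Book value $116,728.
Year 5: ⌊$116,728 × 125%/9⌋ = $16,212. Book value $100,516.
Year 6: ⌊$100,516 × 125%/9⌋ = $13,960. Book value $86,556.
Accumulated through year 6 = $212,290 − $86,556 = $125,734.

$125,734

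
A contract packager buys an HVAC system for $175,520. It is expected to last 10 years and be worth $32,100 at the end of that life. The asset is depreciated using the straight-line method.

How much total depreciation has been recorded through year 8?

Depreciable base = $175,520 − $32,100 = $143,420.
Annual expense = $143,420 / 10 = $14,342.
End of year 1: book value $161,178.
End of year 2: book value $146,836.
End of year 3: book value $132,494.
End of year 4: book value $118,152.
End of year 5: book value $103,810.
End of year 6: book value $89,468.
End of year 7: book value $75,126.
End of year 8: book value $60,784.
Accumulated through year 8 = $175,520 − $60,784 = $114,736.

$114,736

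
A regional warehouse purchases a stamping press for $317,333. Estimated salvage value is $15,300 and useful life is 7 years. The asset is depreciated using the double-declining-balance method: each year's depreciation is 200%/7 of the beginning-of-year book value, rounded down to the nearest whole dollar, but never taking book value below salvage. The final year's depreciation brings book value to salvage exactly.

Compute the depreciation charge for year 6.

Depreciable base = $317,333 − $15,300 = $302,033.
Year 1: ⌊$317,333 × 200%/7⌋ = $90,666. Book value $226,667.
Year 2: ⌊$226,667 × 200%/7⌋ = $64,762. Book value $161,905.
Year 3: ⌊$161,905 × 200%/7⌋ = $46,258. Book value $115,647.
Year 4: ⌊$115,647 × 200%/7⌋ = $33,042. Book value $82,605.
Year 5: ⌊$82,605 × 200%/7⌋ = $23,601. Book value $59,004.
Year 6: ⌊$59,004 × 200%/7⌋ = $16,858. Book value $42,146.

$16,858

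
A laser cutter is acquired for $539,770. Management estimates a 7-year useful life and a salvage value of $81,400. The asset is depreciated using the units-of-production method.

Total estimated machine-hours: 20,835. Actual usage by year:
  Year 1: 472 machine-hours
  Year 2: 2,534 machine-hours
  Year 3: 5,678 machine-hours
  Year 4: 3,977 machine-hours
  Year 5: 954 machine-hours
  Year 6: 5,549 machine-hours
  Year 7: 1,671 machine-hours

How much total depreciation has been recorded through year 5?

Depreciable base = $539,770 − $81,400 = $458,370.
Rate = $458,370 / 20,835 machine-hours = $22 per machine-hour.
Year 1: 472 × $22 = $10,384. Book value $529,386.
Year 2: 2,534 × $22 = $55,748. Book value $473,638.
Year 3: 5,678 × $22 = $124,916. Book value $348,722.
Year 4: 3,977 × $22 = $87,494. Book value $261,228.
Year 5: 954 × $22 = $20,988. Book value $240,240.
Accumulated through year 5 = $539,770 − $240,240 = $299,530.

$299,530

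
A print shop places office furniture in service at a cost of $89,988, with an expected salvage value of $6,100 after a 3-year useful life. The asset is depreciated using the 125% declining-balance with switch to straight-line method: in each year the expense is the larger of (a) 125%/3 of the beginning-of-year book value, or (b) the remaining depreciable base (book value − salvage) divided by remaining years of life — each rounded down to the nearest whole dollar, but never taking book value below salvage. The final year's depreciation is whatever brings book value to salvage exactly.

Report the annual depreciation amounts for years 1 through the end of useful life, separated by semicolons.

$37,495; $23,196; $23,197

Depreciable base = $89,988 − $6,100 = $83,888.
Year 1: DB = ⌊$89,988 × 125%/3⌋ = $37,495; SL = ⌊$83,888/3⌋ = $27,962 → take DB $37,495. Book value $52,493.
Year 2: DB = ⌊$52,493 × 125%/3⌋ = $21,872; SL = ⌊$46,393/2⌋ = $23,196 → take SL $23,196. Book value $29,297.
Year 3 (final): $29,297 − $6,100 = $23,197. Book value $6,100.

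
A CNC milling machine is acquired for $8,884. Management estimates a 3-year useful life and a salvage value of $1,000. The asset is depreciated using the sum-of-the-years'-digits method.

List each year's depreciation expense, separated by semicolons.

$3,942; $2,628; $1,314

Depreciable base = $8,884 − $1,000 = $7,884.
Sum of the years' digits = 3+2+1 = 6.
Year 1: $7,884 × 3/6 = $3,942. Book value $4,942.
Year 2: $7,884 × 2/6 = $2,628. Book value $2,314.
Year 3: $7,884 × 1/6 = $1,314. Book value $1,000.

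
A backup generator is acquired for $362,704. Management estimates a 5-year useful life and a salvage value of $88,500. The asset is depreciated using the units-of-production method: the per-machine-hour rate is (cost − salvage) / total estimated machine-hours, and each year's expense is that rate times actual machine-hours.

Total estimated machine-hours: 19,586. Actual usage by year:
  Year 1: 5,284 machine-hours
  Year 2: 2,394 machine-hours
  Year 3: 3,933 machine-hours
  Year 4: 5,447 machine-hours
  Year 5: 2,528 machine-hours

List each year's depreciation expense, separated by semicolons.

Depreciable base = $362,704 − $88,500 = $274,204.
Rate = $274,204 / 19,586 machine-hours = $14 per machine-hour.
Year 1: 5,284 × $14 = $73,976. Book value $288,728.
Year 2: 2,394 × $14 = $33,516. Book value $255,212.
Year 3: 3,933 × $14 = $55,062. Book value $200,150.
Year 4: 5,447 × $14 = $76,258. Book value $123,892.
Year 5: 2,528 × $14 = $35,392. Book value $88,500.

$73,976; $33,516; $55,062; $76,258; $35,392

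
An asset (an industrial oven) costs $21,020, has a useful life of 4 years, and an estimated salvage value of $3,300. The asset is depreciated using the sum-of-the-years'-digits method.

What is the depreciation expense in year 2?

$5,316

Depreciable base = $21,020 − $3,300 = $17,720.
Sum of the years' digits = 4+3+2+1 = 10.
Year 1: $17,720 × 4/10 = $7,088. Book value $13,932.
Year 2: $17,720 × 3/10 = $5,316. Book value $8,616.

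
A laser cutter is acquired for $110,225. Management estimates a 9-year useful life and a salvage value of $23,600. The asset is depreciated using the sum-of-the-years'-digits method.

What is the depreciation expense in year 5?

Depreciable base = $110,225 − $23,600 = $86,625.
Sum of the years' digits = 9+8+7+6+5+4+3+2+1 = 45.
Year 1: $86,625 × 9/45 = $17,325. Book value $92,900.
Year 2: $86,625 × 8/45 = $15,400. Book value $77,500.
Year 3: $86,625 × 7/45 = $13,475. Book value $64,025.
Year 4: $86,625 × 6/45 = $11,550. Book value $52,475.
Year 5: $86,625 × 5/45 = $9,625. Book value $42,850.

$9,625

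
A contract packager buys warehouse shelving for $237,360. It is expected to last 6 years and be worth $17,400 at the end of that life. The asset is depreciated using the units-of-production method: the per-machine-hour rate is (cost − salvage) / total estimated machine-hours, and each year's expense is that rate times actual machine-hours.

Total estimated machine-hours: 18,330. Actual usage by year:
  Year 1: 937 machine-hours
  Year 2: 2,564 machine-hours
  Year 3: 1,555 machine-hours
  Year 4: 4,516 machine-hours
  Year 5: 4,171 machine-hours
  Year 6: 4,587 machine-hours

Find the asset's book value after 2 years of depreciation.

Depreciable base = $237,360 − $17,400 = $219,960.
Rate = $219,960 / 18,330 machine-hours = $12 per machine-hour.
Year 1: 937 × $12 = $11,244. Book value $226,116.
Year 2: 2,564 × $12 = $30,768. Book value $195,348.

$195,348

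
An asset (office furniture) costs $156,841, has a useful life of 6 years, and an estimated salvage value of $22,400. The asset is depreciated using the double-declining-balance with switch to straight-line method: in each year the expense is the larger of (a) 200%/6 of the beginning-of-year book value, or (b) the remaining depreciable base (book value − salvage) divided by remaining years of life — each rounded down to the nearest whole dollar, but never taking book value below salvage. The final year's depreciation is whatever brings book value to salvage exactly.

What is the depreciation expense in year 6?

Depreciable base = $156,841 − $22,400 = $134,441.
Year 1: DB = ⌊$156,841 × 200%/6⌋ = $52,280; SL = ⌊$134,441/6⌋ = $22,406 → take DB $52,280. Book value $104,561.
Year 2: DB = ⌊$104,561 × 200%/6⌋ = $34,853; SL = ⌊$82,161/5⌋ = $16,432 → take DB $34,853. Book value $69,708.
Year 3: DB = ⌊$69,708 × 200%/6⌋ = $23,236; SL = ⌊$47,308/4⌋ = $11,827 → take DB $23,236. Book value $46,472.
Year 4: DB = ⌊$46,472 × 200%/6⌋ = $15,490; SL = ⌊$24,072/3⌋ = $8,024 → take DB $15,490. Book value $30,982.
Year 5: DB = ⌊$30,982 × 200%/6⌋ = $10,327; SL = ⌊$8,582/2⌋ = $4,291 → take DB $10,327, capped at $8,582. Book value $22,400.
Year 6 (final): $22,400 − $22,400 = $0. Book value $22,400.

$0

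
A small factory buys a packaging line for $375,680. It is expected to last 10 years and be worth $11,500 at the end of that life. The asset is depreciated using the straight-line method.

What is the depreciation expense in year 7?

Depreciable base = $375,680 − $11,500 = $364,180.
Annual expense = $364,180 / 10 = $36,418.

$36,418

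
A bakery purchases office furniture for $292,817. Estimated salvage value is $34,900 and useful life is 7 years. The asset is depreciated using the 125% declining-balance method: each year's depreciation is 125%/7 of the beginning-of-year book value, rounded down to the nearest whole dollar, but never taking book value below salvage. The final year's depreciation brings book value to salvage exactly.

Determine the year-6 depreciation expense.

$19,555

Depreciable base = $292,817 − $34,900 = $257,917.
Year 1: ⌊$292,817 × 125%/7⌋ = $52,288. Book value $240,529.
Year 2: ⌊$240,529 × 125%/7⌋ = $42,951. Book value $197,578.
Year 3: ⌊$197,578 × 125%/7⌋ = $35,281. Book value $162,297.
Year 4: ⌊$162,297 × 125%/7⌋ = $28,981. Book value $133,316.
Year 5: ⌊$133,316 × 125%/7⌋ = $23,806. Book value $109,510.
Year 6: ⌊$109,510 × 125%/7⌋ = $19,555. Book value $89,955.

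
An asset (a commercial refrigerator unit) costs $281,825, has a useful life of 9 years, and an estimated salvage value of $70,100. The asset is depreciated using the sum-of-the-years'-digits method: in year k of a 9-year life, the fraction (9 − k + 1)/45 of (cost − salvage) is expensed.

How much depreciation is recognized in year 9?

$4,705

Depreciable base = $281,825 − $70,100 = $211,725.
Sum of the years' digits = 9+8+7+6+5+4+3+2+1 = 45.
Year 1: $211,725 × 9/45 = $42,345. Book value $239,480.
Year 2: $211,725 × 8/45 = $37,640. Book value $201,840.
Year 3: $211,725 × 7/45 = $32,935. Book value $168,905.
Year 4: $211,725 × 6/45 = $28,230. Book value $140,675.
Year 5: $211,725 × 5/45 = $23,525. Book value $117,150.
Year 6: $211,725 × 4/45 = $18,820. Book value $98,330.
Year 7: $211,725 × 3/45 = $14,115. Book value $84,215.
Year 8: $211,725 × 2/45 = $9,410. Book value $74,805.
Year 9: $211,725 × 1/45 = $4,705. Book value $70,100.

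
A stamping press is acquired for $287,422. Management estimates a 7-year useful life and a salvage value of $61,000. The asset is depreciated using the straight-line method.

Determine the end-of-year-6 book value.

Depreciable base = $287,422 − $61,000 = $226,422.
Annual expense = $226,422 / 7 = $32,346.
End of year 1: book value $255,076.
End of year 2: book value $222,730.
End of year 3: book value $190,384.
End of year 4: book value $158,038.
End of year 5: book value $125,692.
End of year 6: book value $93,346.

$93,346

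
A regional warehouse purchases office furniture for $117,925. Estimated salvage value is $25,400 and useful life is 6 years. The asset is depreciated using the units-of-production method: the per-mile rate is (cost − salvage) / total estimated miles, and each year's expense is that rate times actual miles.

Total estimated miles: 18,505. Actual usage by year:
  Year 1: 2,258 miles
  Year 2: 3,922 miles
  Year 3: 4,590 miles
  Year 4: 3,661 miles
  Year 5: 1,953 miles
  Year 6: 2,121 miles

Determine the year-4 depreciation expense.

Depreciable base = $117,925 − $25,400 = $92,525.
Rate = $92,525 / 18,505 miles = $5 per mile.
Year 1: 2,258 × $5 = $11,290. Book value $106,635.
Year 2: 3,922 × $5 = $19,610. Book value $87,025.
Year 3: 4,590 × $5 = $22,950. Book value $64,075.
Year 4: 3,661 × $5 = $18,305. Book value $45,770.

$18,305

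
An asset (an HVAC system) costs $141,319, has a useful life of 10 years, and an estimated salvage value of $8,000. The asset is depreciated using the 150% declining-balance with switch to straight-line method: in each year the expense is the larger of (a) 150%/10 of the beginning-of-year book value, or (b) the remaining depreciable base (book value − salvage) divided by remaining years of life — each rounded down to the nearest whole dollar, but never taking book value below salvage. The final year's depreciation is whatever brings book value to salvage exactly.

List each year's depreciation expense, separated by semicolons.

Depreciable base = $141,319 − $8,000 = $133,319.
Year 1: DB = ⌊$141,319 × 150%/10⌋ = $21,197; SL = ⌊$133,319/10⌋ = $13,331 → take DB $21,197. Book value $120,122.
Year 2: DB = ⌊$120,122 × 150%/10⌋ = $18,018; SL = ⌊$112,122/9⌋ = $12,458 → take DB $18,018. Book value $102,104.
Year 3: DB = ⌊$102,104 × 150%/10⌋ = $15,315; SL = ⌊$94,104/8⌋ = $11,763 → take DB $15,315. Book value $86,789.
Year 4: DB = ⌊$86,789 × 150%/10⌋ = $13,018; SL = ⌊$78,789/7⌋ = $11,255 → take DB $13,018. Book value $73,771.
Year 5: DB = ⌊$73,771 × 150%/10⌋ = $11,065; SL = ⌊$65,771/6⌋ = $10,961 → take DB $11,065. Book value $62,706.
Year 6: DB = ⌊$62,706 × 150%/10⌋ = $9,405; SL = ⌊$54,706/5⌋ = $10,941 → take SL $10,941. Book value $51,765.
Year 7: DB = ⌊$51,765 × 150%/10⌋ = $7,764; SL = ⌊$43,765/4⌋ = $10,941 → take SL $10,941. Book value $40,824.
Year 8: DB = ⌊$40,824 × 150%/10⌋ = $6,123; SL = ⌊$32,824/3⌋ = $10,941 → take SL $10,941. Book value $29,883.
Year 9: DB = ⌊$29,883 × 150%/10⌋ = $4,482; SL = ⌊$21,883/2⌋ = $10,941 → take SL $10,941. Book value $18,942.
Year 10 (final): $18,942 − $8,000 = $10,942. Book value $8,000.

$21,197; $18,018; $15,315; $13,018; $11,065; $10,941; $10,941; $10,941; $10,941; $10,942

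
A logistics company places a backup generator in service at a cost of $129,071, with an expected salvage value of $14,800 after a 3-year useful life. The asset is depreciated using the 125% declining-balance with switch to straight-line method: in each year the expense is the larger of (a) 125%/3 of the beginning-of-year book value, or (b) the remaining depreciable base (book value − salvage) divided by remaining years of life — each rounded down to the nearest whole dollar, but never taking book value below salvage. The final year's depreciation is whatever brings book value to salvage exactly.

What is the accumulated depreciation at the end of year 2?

$85,150

Depreciable base = $129,071 − $14,800 = $114,271.
Year 1: DB = ⌊$129,071 × 125%/3⌋ = $53,779; SL = ⌊$114,271/3⌋ = $38,090 → take DB $53,779. Book value $75,292.
Year 2: DB = ⌊$75,292 × 125%/3⌋ = $31,371; SL = ⌊$60,492/2⌋ = $30,246 → take DB $31,371. Book value $43,921.
Accumulated through year 2 = $129,071 − $43,921 = $85,150.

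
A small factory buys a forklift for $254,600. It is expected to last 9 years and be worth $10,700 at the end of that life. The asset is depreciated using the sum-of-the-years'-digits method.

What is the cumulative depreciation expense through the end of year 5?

Depreciable base = $254,600 − $10,700 = $243,900.
Sum of the years' digits = 9+8+7+6+5+4+3+2+1 = 45.
Year 1: $243,900 × 9/45 = $48,780. Book value $205,820.
Year 2: $243,900 × 8/45 = $43,360. Book value $162,460.
Year 3: $243,900 × 7/45 = $37,940. Book value $124,520.
Year 4: $243,900 × 6/45 = $32,520. Book value $92,000.
Year 5: $243,900 × 5/45 = $27,100. Book value $64,900.
Accumulated through year 5 = $254,600 − $64,900 = $189,700.

$189,700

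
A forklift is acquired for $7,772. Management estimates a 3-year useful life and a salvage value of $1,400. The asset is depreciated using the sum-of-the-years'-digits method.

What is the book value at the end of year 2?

$2,462

Depreciable base = $7,772 − $1,400 = $6,372.
Sum of the years' digits = 3+2+1 = 6.
Year 1: $6,372 × 3/6 = $3,186. Book value $4,586.
Year 2: $6,372 × 2/6 = $2,124. Book value $2,462.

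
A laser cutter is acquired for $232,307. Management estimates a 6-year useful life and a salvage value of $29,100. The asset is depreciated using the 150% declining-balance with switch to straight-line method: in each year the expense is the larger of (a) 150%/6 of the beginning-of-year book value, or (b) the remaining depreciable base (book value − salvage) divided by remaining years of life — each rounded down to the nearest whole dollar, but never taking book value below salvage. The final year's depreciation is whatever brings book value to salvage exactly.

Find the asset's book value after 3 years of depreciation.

$98,006

Depreciable base = $232,307 − $29,100 = $203,207.
Year 1: DB = ⌊$232,307 × 150%/6⌋ = $58,076; SL = ⌊$203,207/6⌋ = $33,867 → take DB $58,076. Book value $174,231.
Year 2: DB = ⌊$174,231 × 150%/6⌋ = $43,557; SL = ⌊$145,131/5⌋ = $29,026 → take DB $43,557. Book value $130,674.
Year 3: DB = ⌊$130,674 × 150%/6⌋ = $32,668; SL = ⌊$101,574/4⌋ = $25,393 → take DB $32,668. Book value $98,006.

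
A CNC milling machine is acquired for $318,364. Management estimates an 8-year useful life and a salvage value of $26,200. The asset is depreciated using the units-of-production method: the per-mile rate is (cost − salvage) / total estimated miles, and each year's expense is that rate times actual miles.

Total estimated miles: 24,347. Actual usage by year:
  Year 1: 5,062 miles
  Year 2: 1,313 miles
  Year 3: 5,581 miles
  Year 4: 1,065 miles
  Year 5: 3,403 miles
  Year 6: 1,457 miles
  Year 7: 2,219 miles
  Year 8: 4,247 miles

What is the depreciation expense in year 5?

Depreciable base = $318,364 − $26,200 = $292,164.
Rate = $292,164 / 24,347 miles = $12 per mile.
Year 1: 5,062 × $12 = $60,744. Book value $257,620.
Year 2: 1,313 × $12 = $15,756. Book value $241,864.
Year 3: 5,581 × $12 = $66,972. Book value $174,892.
Year 4: 1,065 × $12 = $12,780. Book value $162,112.
Year 5: 3,403 × $12 = $40,836. Book value $121,276.

$40,836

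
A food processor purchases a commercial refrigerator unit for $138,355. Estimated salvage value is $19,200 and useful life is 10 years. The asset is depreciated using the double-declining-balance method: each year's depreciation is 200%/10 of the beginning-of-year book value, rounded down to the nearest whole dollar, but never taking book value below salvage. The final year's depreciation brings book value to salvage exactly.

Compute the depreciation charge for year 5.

$11,334

Depreciable base = $138,355 − $19,200 = $119,155.
Year 1: ⌊$138,355 × 200%/10⌋ = $27,671. Book value $110,684.
Year 2: ⌊$110,684 × 200%/10⌋ = $22,136. Book value $88,548.
Year 3: ⌊$88,548 × 200%/10⌋ = $17,709. Book value $70,839.
Year 4: ⌊$70,839 × 200%/10⌋ = $14,167. Book value $56,672.
Year 5: ⌊$56,672 × 200%/10⌋ = $11,334. Book value $45,338.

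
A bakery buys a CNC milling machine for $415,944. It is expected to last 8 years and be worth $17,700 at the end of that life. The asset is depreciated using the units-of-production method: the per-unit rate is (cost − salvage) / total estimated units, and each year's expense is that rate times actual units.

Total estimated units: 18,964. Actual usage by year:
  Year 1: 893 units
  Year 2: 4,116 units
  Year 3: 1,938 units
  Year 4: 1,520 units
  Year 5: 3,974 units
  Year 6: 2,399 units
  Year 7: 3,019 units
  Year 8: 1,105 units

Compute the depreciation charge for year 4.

$31,920

Depreciable base = $415,944 − $17,700 = $398,244.
Rate = $398,244 / 18,964 units = $21 per unit.
Year 1: 893 × $21 = $18,753. Book value $397,191.
Year 2: 4,116 × $21 = $86,436. Book value $310,755.
Year 3: 1,938 × $21 = $40,698. Book value $270,057.
Year 4: 1,520 × $21 = $31,920. Book value $238,137.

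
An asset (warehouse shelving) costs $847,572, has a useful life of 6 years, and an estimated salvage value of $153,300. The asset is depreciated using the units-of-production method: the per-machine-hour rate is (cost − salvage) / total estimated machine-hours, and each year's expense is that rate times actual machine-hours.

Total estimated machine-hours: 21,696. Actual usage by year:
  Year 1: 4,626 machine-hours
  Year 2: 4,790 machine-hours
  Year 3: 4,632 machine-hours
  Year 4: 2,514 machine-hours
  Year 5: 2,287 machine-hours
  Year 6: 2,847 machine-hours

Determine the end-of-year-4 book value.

$317,588

Depreciable base = $847,572 − $153,300 = $694,272.
Rate = $694,272 / 21,696 machine-hours = $32 per machine-hour.
Year 1: 4,626 × $32 = $148,032. Book value $699,540.
Year 2: 4,790 × $32 = $153,280. Book value $546,260.
Year 3: 4,632 × $32 = $148,224. Book value $398,036.
Year 4: 2,514 × $32 = $80,448. Book value $317,588.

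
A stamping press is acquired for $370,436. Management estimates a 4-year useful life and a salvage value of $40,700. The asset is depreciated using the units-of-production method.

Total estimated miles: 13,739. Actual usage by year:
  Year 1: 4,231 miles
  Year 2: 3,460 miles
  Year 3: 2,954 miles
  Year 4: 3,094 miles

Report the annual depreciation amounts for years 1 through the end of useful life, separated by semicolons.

Depreciable base = $370,436 − $40,700 = $329,736.
Rate = $329,736 / 13,739 miles = $24 per mile.
Year 1: 4,231 × $24 = $101,544. Book value $268,892.
Year 2: 3,460 × $24 = $83,040. Book value $185,852.
Year 3: 2,954 × $24 = $70,896. Book value $114,956.
Year 4: 3,094 × $24 = $74,256. Book value $40,700.

$101,544; $83,040; $70,896; $74,256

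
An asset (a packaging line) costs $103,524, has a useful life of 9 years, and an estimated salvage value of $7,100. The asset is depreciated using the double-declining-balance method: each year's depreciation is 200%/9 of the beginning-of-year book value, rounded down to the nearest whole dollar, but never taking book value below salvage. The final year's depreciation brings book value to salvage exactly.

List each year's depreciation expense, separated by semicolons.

$23,005; $17,893; $13,916; $10,824; $8,419; $6,548; $5,093; $3,961; $6,765

Depreciable base = $103,524 − $7,100 = $96,424.
Year 1: ⌊$103,524 × 200%/9⌋ = $23,005. Book value $80,519.
Year 2: ⌊$80,519 × 200%/9⌋ = $17,893. Book value $62,626.
Year 3: ⌊$62,626 × 200%/9⌋ = $13,916. Book value $48,710.
Year 4: ⌊$48,710 × 200%/9⌋ = $10,824. Book value $37,886.
Year 5: ⌊$37,886 × 200%/9⌋ = $8,419. Book value $29,467.
Year 6: ⌊$29,467 × 200%/9⌋ = $6,548. Book value $22,919.
Year 7: ⌊$22,919 × 200%/9⌋ = $5,093. Book value $17,826.
Year 8: ⌊$17,826 × 200%/9⌋ = $3,961. Book value $13,865.
Year 9 (final): $13,865 − $7,100 = $6,765. Book value $7,100.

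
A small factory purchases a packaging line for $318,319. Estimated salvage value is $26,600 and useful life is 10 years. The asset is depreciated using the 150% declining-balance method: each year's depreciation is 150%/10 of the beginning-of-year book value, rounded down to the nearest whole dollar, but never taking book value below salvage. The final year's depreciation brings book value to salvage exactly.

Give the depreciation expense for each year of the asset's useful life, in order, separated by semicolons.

Depreciable base = $318,319 − $26,600 = $291,719.
Year 1: ⌊$318,319 × 150%/10⌋ = $47,747. Book value $270,572.
Year 2: ⌊$270,572 × 150%/10⌋ = $40,585. Book value $229,987.
Year 3: ⌊$229,987 × 150%/10⌋ = $34,498. Book value $195,489.
Year 4: ⌊$195,489 × 150%/10⌋ = $29,323. Book value $166,166.
Year 5: ⌊$166,166 × 150%/10⌋ = $24,924. Book value $141,242.
Year 6: ⌊$141,242 × 150%/10⌋ = $21,186. Book value $120,056.
Year 7: ⌊$120,056 × 150%/10⌋ = $18,008. Book value $102,048.
Year 8: ⌊$102,048 × 150%/10⌋ = $15,307. Book value $86,741.
Year 9: ⌊$86,741 × 150%/10⌋ = $13,011. Book value $73,730.
Year 10 (final): $73,730 − $26,600 = $47,130. Book value $26,600.

$47,747; $40,585; $34,498; $29,323; $24,924; $21,186; $18,008; $15,307; $13,011; $47,130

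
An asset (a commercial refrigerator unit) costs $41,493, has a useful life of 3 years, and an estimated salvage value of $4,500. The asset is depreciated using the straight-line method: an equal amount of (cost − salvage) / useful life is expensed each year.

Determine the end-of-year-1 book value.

Depreciable base = $41,493 − $4,500 = $36,993.
Annual expense = $36,993 / 3 = $12,331.
End of year 1: book value $29,162.

$29,162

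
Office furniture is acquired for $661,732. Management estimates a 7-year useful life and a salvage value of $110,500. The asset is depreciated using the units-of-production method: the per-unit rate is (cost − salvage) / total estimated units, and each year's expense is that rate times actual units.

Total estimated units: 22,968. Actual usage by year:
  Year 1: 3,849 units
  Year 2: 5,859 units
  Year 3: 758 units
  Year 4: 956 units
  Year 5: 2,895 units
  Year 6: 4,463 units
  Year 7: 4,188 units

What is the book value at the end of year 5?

Depreciable base = $661,732 − $110,500 = $551,232.
Rate = $551,232 / 22,968 units = $24 per unit.
Year 1: 3,849 × $24 = $92,376. Book value $569,356.
Year 2: 5,859 × $24 = $140,616. Book value $428,740.
Year 3: 758 × $24 = $18,192. Book value $410,548.
Year 4: 956 × $24 = $22,944. Book value $387,604.
Year 5: 2,895 × $24 = $69,480. Book value $318,124.

$318,124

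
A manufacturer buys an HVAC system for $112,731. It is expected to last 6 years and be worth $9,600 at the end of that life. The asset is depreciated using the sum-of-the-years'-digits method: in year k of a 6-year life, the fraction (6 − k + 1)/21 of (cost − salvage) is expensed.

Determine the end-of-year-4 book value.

$24,333

Depreciable base = $112,731 − $9,600 = $103,131.
Sum of the years' digits = 6+5+4+3+2+1 = 21.
Year 1: $103,131 × 6/21 = $29,466. Book value $83,265.
Year 2: $103,131 × 5/21 = $24,555. Book value $58,710.
Year 3: $103,131 × 4/21 = $19,644. Book value $39,066.
Year 4: $103,131 × 3/21 = $14,733. Book value $24,333.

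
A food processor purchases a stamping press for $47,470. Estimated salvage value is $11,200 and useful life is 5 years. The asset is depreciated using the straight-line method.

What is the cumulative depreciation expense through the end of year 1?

Depreciable base = $47,470 − $11,200 = $36,270.
Annual expense = $36,270 / 5 = $7,254.
End of year 1: book value $40,216.
Accumulated through year 1 = $47,470 − $40,216 = $7,254.

$7,254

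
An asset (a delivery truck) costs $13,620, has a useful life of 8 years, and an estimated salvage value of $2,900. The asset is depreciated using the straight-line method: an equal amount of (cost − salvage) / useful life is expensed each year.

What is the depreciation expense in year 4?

Depreciable base = $13,620 − $2,900 = $10,720.
Annual expense = $10,720 / 8 = $1,340.

$1,340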